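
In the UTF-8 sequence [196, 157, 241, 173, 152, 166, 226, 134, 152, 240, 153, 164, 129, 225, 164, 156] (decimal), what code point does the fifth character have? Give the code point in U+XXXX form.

U+191C

Offset 0: leading byte 0xC4 = 11000100 → 2-byte char #1 = C4 9D.
Offset 2: leading byte 0xF1 = 11110001 → 4-byte char #2 = F1 AD 98 A6.
Offset 6: leading byte 0xE2 = 11100010 → 3-byte char #3 = E2 86 98.
Offset 9: leading byte 0xF0 = 11110000 → 4-byte char #4 = F0 99 A4 81.
Offset 13: leading byte 0xE1 = 11100001 → 3-byte char #5 = E1 A4 9C.
Leading byte 0xE1 = 11100001 matches 1110xxxx → 3-byte sequence.
Byte 1: 0xE1 = 11100001, payload 0001 (4 bits).
Byte 2: 0xA4 = 10100100 (10xxxxxx ✓), payload 100100.
Byte 3: 0x9C = 10011100 (10xxxxxx ✓), payload 011100.
Concatenate: 0001100100011100 = 0x191C (16 bits → U+191C).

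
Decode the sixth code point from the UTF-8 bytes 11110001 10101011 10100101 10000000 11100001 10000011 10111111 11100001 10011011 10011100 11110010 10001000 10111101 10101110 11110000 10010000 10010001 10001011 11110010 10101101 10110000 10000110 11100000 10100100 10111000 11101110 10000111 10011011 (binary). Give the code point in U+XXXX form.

Offset 0: leading byte 0xF1 = 11110001 → 4-byte char #1 = F1 AB A5 80.
Offset 4: leading byte 0xE1 = 11100001 → 3-byte char #2 = E1 83 BF.
Offset 7: leading byte 0xE1 = 11100001 → 3-byte char #3 = E1 9B 9C.
Offset 10: leading byte 0xF2 = 11110010 → 4-byte char #4 = F2 88 BD AE.
Offset 14: leading byte 0xF0 = 11110000 → 4-byte char #5 = F0 90 91 8B.
Offset 18: leading byte 0xF2 = 11110010 → 4-byte char #6 = F2 AD B0 86.
Leading byte 0xF2 = 11110010 matches 11110xxx → 4-byte sequence.
Byte 1: 0xF2 = 11110010, payload 010 (3 bits).
Byte 2: 0xAD = 10101101 (10xxxxxx ✓), payload 101101.
Byte 3: 0xB0 = 10110000 (10xxxxxx ✓), payload 110000.
Byte 4: 0x86 = 10000110 (10xxxxxx ✓), payload 000110.
Concatenate: 010101101110000000110 = 0xADC06 (21 bits → U+ADC06).

U+ADC06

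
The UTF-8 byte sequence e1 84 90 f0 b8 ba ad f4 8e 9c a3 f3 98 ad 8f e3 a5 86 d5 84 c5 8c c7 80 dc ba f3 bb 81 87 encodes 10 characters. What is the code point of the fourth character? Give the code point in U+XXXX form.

U+D8B4F

Offset 0: leading byte 0xE1 = 11100001 → 3-byte char #1 = E1 84 90.
Offset 3: leading byte 0xF0 = 11110000 → 4-byte char #2 = F0 B8 BA AD.
Offset 7: leading byte 0xF4 = 11110100 → 4-byte char #3 = F4 8E 9C A3.
Offset 11: leading byte 0xF3 = 11110011 → 4-byte char #4 = F3 98 AD 8F.
Leading byte 0xF3 = 11110011 matches 11110xxx → 4-byte sequence.
Byte 1: 0xF3 = 11110011, payload 011 (3 bits).
Byte 2: 0x98 = 10011000 (10xxxxxx ✓), payload 011000.
Byte 3: 0xAD = 10101101 (10xxxxxx ✓), payload 101101.
Byte 4: 0x8F = 10001111 (10xxxxxx ✓), payload 001111.
Concatenate: 011011000101101001111 = 0xD8B4F (21 bits → U+D8B4F).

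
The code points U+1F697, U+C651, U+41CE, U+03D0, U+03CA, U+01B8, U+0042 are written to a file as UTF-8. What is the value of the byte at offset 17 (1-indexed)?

1-indexed offset 17 is 0-indexed offset 16.
U+1F697 → 4-byte form F0 9F 9A 97 at offsets 0–3.
U+C651 → 3-byte form EC 99 91 at offsets 4–6.
U+41CE → 3-byte form E4 87 8E at offsets 7–9.
U+03D0 → 2-byte form CF 90 at offsets 10–11.
U+03CA → 2-byte form CF 8A at offsets 12–13.
U+01B8 → 2-byte form C6 B8 at offsets 14–15.
U+0042 → 1-byte form 42 at offsets 16–16.
Offset 16 falls in char 7's range; it's byte 1 of 42 = 0x42.

0x42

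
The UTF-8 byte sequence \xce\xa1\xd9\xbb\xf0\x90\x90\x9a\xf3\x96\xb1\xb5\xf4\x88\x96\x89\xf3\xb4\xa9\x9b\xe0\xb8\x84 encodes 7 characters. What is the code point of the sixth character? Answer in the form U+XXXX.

Offset 0: leading byte 0xCE = 11001110 → 2-byte char #1 = CE A1.
Offset 2: leading byte 0xD9 = 11011001 → 2-byte char #2 = D9 BB.
Offset 4: leading byte 0xF0 = 11110000 → 4-byte char #3 = F0 90 90 9A.
Offset 8: leading byte 0xF3 = 11110011 → 4-byte char #4 = F3 96 B1 B5.
Offset 12: leading byte 0xF4 = 11110100 → 4-byte char #5 = F4 88 96 89.
Offset 16: leading byte 0xF3 = 11110011 → 4-byte char #6 = F3 B4 A9 9B.
Leading byte 0xF3 = 11110011 matches 11110xxx → 4-byte sequence.
Byte 1: 0xF3 = 11110011, payload 011 (3 bits).
Byte 2: 0xB4 = 10110100 (10xxxxxx ✓), payload 110100.
Byte 3: 0xA9 = 10101001 (10xxxxxx ✓), payload 101001.
Byte 4: 0x9B = 10011011 (10xxxxxx ✓), payload 011011.
Concatenate: 011110100101001011011 = 0xF4A5B (21 bits → U+F4A5B).

U+F4A5B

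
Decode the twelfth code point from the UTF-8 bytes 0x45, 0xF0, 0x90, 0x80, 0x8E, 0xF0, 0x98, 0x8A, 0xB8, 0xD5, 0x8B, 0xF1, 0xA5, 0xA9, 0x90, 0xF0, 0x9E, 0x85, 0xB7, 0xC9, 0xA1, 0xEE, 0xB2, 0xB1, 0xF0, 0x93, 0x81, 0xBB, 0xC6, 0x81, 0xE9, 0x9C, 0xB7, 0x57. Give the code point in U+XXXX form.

Offset 0: leading byte 0x45 = 01000101 → 1-byte char #1 = 45.
Offset 1: leading byte 0xF0 = 11110000 → 4-byte char #2 = F0 90 80 8E.
Offset 5: leading byte 0xF0 = 11110000 → 4-byte char #3 = F0 98 8A B8.
Offset 9: leading byte 0xD5 = 11010101 → 2-byte char #4 = D5 8B.
Offset 11: leading byte 0xF1 = 11110001 → 4-byte char #5 = F1 A5 A9 90.
Offset 15: leading byte 0xF0 = 11110000 → 4-byte char #6 = F0 9E 85 B7.
Offset 19: leading byte 0xC9 = 11001001 → 2-byte char #7 = C9 A1.
Offset 21: leading byte 0xEE = 11101110 → 3-byte char #8 = EE B2 B1.
Offset 24: leading byte 0xF0 = 11110000 → 4-byte char #9 = F0 93 81 BB.
Offset 28: leading byte 0xC6 = 11000110 → 2-byte char #10 = C6 81.
Offset 30: leading byte 0xE9 = 11101001 → 3-byte char #11 = E9 9C B7.
Offset 33: leading byte 0x57 = 01010111 → 1-byte char #12 = 57.
Leading byte 0x57 = 01010111 matches 0xxxxxxx → 1-byte sequence.
Byte 1: 0x57 = 01010111, payload 1010111 (7 bits).
Concatenate: 1010111 = 0x57 (7 bits → U+0057).

U+0057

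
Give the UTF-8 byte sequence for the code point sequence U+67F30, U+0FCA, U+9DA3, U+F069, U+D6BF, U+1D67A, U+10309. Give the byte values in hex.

U+67F30: 4-byte form → F1 A7 BC B0.
U+0FCA: 3-byte form → E0 BF 8A.
U+9DA3: 3-byte form → E9 B6 A3.
U+F069: 3-byte form → EF 81 A9.
U+D6BF: 3-byte form → ED 9A BF.
U+1D67A: 4-byte form → F0 9D 99 BA.
U+10309: 4-byte form → F0 90 8C 89.
Concatenated (24 bytes): F1 A7 BC B0 E0 BF 8A E9 B6 A3 EF 81 A9 ED 9A BF F0 9D 99 BA F0 90 8C 89.

F1 A7 BC B0 E0 BF 8A E9 B6 A3 EF 81 A9 ED 9A BF F0 9D 99 BA F0 90 8C 89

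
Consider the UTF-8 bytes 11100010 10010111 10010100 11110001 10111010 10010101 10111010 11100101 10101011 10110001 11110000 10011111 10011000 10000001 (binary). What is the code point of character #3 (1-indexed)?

Offset 0: leading byte 0xE2 = 11100010 → 3-byte char #1 = E2 97 94.
Offset 3: leading byte 0xF1 = 11110001 → 4-byte char #2 = F1 BA 95 BA.
Offset 7: leading byte 0xE5 = 11100101 → 3-byte char #3 = E5 AB B1.
Leading byte 0xE5 = 11100101 matches 1110xxxx → 3-byte sequence.
Byte 1: 0xE5 = 11100101, payload 0101 (4 bits).
Byte 2: 0xAB = 10101011 (10xxxxxx ✓), payload 101011.
Byte 3: 0xB1 = 10110001 (10xxxxxx ✓), payload 110001.
Concatenate: 0101101011110001 = 0x5AF1 (16 bits → U+5AF1).

U+5AF1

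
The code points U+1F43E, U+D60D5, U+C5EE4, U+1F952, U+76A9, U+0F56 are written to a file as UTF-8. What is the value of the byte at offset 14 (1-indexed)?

0x9F

1-indexed offset 14 is 0-indexed offset 13.
U+1F43E → 4-byte form F0 9F 90 BE at offsets 0–3.
U+D60D5 → 4-byte form F3 96 83 95 at offsets 4–7.
U+C5EE4 → 4-byte form F3 85 BB A4 at offsets 8–11.
U+1F952 → 4-byte form F0 9F A5 92 at offsets 12–15.
Offset 13 falls in char 4's range; it's byte 2 of F0 9F A5 92 = 0x9F.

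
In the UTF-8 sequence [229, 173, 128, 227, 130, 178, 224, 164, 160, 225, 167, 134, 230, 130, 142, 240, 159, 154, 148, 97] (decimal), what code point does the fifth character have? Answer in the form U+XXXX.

Offset 0: leading byte 0xE5 = 11100101 → 3-byte char #1 = E5 AD 80.
Offset 3: leading byte 0xE3 = 11100011 → 3-byte char #2 = E3 82 B2.
Offset 6: leading byte 0xE0 = 11100000 → 3-byte char #3 = E0 A4 A0.
Offset 9: leading byte 0xE1 = 11100001 → 3-byte char #4 = E1 A7 86.
Offset 12: leading byte 0xE6 = 11100110 → 3-byte char #5 = E6 82 8E.
Leading byte 0xE6 = 11100110 matches 1110xxxx → 3-byte sequence.
Byte 1: 0xE6 = 11100110, payload 0110 (4 bits).
Byte 2: 0x82 = 10000010 (10xxxxxx ✓), payload 000010.
Byte 3: 0x8E = 10001110 (10xxxxxx ✓), payload 001110.
Concatenate: 0110000010001110 = 0x608E (16 bits → U+608E).

U+608E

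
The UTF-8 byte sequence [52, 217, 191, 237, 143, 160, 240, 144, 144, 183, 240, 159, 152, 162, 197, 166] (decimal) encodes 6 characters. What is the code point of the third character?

Offset 0: leading byte 0x34 = 00110100 → 1-byte char #1 = 34.
Offset 1: leading byte 0xD9 = 11011001 → 2-byte char #2 = D9 BF.
Offset 3: leading byte 0xED = 11101101 → 3-byte char #3 = ED 8F A0.
Leading byte 0xED = 11101101 matches 1110xxxx → 3-byte sequence.
Byte 1: 0xED = 11101101, payload 1101 (4 bits).
Byte 2: 0x8F = 10001111 (10xxxxxx ✓), payload 001111.
Byte 3: 0xA0 = 10100000 (10xxxxxx ✓), payload 100000.
Concatenate: 1101001111100000 = 0xD3E0 (16 bits → U+D3E0).

U+D3E0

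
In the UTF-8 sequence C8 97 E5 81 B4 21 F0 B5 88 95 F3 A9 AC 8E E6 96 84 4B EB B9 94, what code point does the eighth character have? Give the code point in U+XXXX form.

Offset 0: leading byte 0xC8 = 11001000 → 2-byte char #1 = C8 97.
Offset 2: leading byte 0xE5 = 11100101 → 3-byte char #2 = E5 81 B4.
Offset 5: leading byte 0x21 = 00100001 → 1-byte char #3 = 21.
Offset 6: leading byte 0xF0 = 11110000 → 4-byte char #4 = F0 B5 88 95.
Offset 10: leading byte 0xF3 = 11110011 → 4-byte char #5 = F3 A9 AC 8E.
Offset 14: leading byte 0xE6 = 11100110 → 3-byte char #6 = E6 96 84.
Offset 17: leading byte 0x4B = 01001011 → 1-byte char #7 = 4B.
Offset 18: leading byte 0xEB = 11101011 → 3-byte char #8 = EB B9 94.
Leading byte 0xEB = 11101011 matches 1110xxxx → 3-byte sequence.
Byte 1: 0xEB = 11101011, payload 1011 (4 bits).
Byte 2: 0xB9 = 10111001 (10xxxxxx ✓), payload 111001.
Byte 3: 0x94 = 10010100 (10xxxxxx ✓), payload 010100.
Concatenate: 1011111001010100 = 0xBE54 (16 bits → U+BE54).

U+BE54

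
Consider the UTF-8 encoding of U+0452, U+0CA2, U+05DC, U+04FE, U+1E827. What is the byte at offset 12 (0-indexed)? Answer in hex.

U+0452 → 2-byte form D1 92 at offsets 0–1.
U+0CA2 → 3-byte form E0 B2 A2 at offsets 2–4.
U+05DC → 2-byte form D7 9C at offsets 5–6.
U+04FE → 2-byte form D3 BE at offsets 7–8.
U+1E827 → 4-byte form F0 9E A0 A7 at offsets 9–12.
Offset 12 falls in char 5's range; it's byte 4 of F0 9E A0 A7 = 0xA7.

0xA7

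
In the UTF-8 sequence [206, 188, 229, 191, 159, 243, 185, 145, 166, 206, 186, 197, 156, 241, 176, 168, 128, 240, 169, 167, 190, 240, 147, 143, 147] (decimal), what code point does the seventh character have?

Offset 0: leading byte 0xCE = 11001110 → 2-byte char #1 = CE BC.
Offset 2: leading byte 0xE5 = 11100101 → 3-byte char #2 = E5 BF 9F.
Offset 5: leading byte 0xF3 = 11110011 → 4-byte char #3 = F3 B9 91 A6.
Offset 9: leading byte 0xCE = 11001110 → 2-byte char #4 = CE BA.
Offset 11: leading byte 0xC5 = 11000101 → 2-byte char #5 = C5 9C.
Offset 13: leading byte 0xF1 = 11110001 → 4-byte char #6 = F1 B0 A8 80.
Offset 17: leading byte 0xF0 = 11110000 → 4-byte char #7 = F0 A9 A7 BE.
Leading byte 0xF0 = 11110000 matches 11110xxx → 4-byte sequence.
Byte 1: 0xF0 = 11110000, payload 000 (3 bits).
Byte 2: 0xA9 = 10101001 (10xxxxxx ✓), payload 101001.
Byte 3: 0xA7 = 10100111 (10xxxxxx ✓), payload 100111.
Byte 4: 0xBE = 10111110 (10xxxxxx ✓), payload 111110.
Concatenate: 000101001100111111110 = 0x299FE (21 bits → U+299FE).

U+299FE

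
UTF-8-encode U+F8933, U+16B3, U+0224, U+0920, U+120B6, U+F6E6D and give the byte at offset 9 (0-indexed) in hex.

U+F8933 → 4-byte form F3 B8 A4 B3 at offsets 0–3.
U+16B3 → 3-byte form E1 9A B3 at offsets 4–6.
U+0224 → 2-byte form C8 A4 at offsets 7–8.
U+0920 → 3-byte form E0 A4 A0 at offsets 9–11.
Offset 9 falls in char 4's range; it's byte 1 of E0 A4 A0 = 0xE0.

0xE0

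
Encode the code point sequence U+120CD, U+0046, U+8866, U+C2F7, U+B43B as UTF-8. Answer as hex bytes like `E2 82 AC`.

U+120CD: 4-byte form → F0 92 83 8D.
U+0046: 1-byte form → 46.
U+8866: 3-byte form → E8 A1 A6.
U+C2F7: 3-byte form → EC 8B B7.
U+B43B: 3-byte form → EB 90 BB.
Concatenated (14 bytes): F0 92 83 8D 46 E8 A1 A6 EC 8B B7 EB 90 BB.

F0 92 83 8D 46 E8 A1 A6 EC 8B B7 EB 90 BB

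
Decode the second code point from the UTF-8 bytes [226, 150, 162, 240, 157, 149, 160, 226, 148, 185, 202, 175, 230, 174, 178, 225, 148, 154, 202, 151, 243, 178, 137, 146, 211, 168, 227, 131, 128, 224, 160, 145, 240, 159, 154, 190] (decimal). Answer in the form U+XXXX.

Offset 0: leading byte 0xE2 = 11100010 → 3-byte char #1 = E2 96 A2.
Offset 3: leading byte 0xF0 = 11110000 → 4-byte char #2 = F0 9D 95 A0.
Leading byte 0xF0 = 11110000 matches 11110xxx → 4-byte sequence.
Byte 1: 0xF0 = 11110000, payload 000 (3 bits).
Byte 2: 0x9D = 10011101 (10xxxxxx ✓), payload 011101.
Byte 3: 0x95 = 10010101 (10xxxxxx ✓), payload 010101.
Byte 4: 0xA0 = 10100000 (10xxxxxx ✓), payload 100000.
Concatenate: 000011101010101100000 = 0x1D560 (21 bits → U+1D560).

U+1D560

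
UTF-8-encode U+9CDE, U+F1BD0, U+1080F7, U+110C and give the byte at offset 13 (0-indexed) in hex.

0x8C

U+9CDE → 3-byte form E9 B3 9E at offsets 0–2.
U+F1BD0 → 4-byte form F3 B1 AF 90 at offsets 3–6.
U+1080F7 → 4-byte form F4 88 83 B7 at offsets 7–10.
U+110C → 3-byte form E1 84 8C at offsets 11–13.
Offset 13 falls in char 4's range; it's byte 3 of E1 84 8C = 0x8C.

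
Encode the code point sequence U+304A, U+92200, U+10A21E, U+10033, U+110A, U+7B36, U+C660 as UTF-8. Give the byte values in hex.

E3 81 8A F2 92 88 80 F4 8A 88 9E F0 90 80 B3 E1 84 8A E7 AC B6 EC 99 A0

U+304A: 3-byte form → E3 81 8A.
U+92200: 4-byte form → F2 92 88 80.
U+10A21E: 4-byte form → F4 8A 88 9E.
U+10033: 4-byte form → F0 90 80 B3.
U+110A: 3-byte form → E1 84 8A.
U+7B36: 3-byte form → E7 AC B6.
U+C660: 3-byte form → EC 99 A0.
Concatenated (24 bytes): E3 81 8A F2 92 88 80 F4 8A 88 9E F0 90 80 B3 E1 84 8A E7 AC B6 EC 99 A0.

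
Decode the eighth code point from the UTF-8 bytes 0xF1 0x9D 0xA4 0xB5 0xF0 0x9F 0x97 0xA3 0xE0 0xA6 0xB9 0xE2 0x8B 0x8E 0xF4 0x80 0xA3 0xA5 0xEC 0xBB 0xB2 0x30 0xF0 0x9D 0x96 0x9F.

U+1D59F

Offset 0: leading byte 0xF1 = 11110001 → 4-byte char #1 = F1 9D A4 B5.
Offset 4: leading byte 0xF0 = 11110000 → 4-byte char #2 = F0 9F 97 A3.
Offset 8: leading byte 0xE0 = 11100000 → 3-byte char #3 = E0 A6 B9.
Offset 11: leading byte 0xE2 = 11100010 → 3-byte char #4 = E2 8B 8E.
Offset 14: leading byte 0xF4 = 11110100 → 4-byte char #5 = F4 80 A3 A5.
Offset 18: leading byte 0xEC = 11101100 → 3-byte char #6 = EC BB B2.
Offset 21: leading byte 0x30 = 00110000 → 1-byte char #7 = 30.
Offset 22: leading byte 0xF0 = 11110000 → 4-byte char #8 = F0 9D 96 9F.
Leading byte 0xF0 = 11110000 matches 11110xxx → 4-byte sequence.
Byte 1: 0xF0 = 11110000, payload 000 (3 bits).
Byte 2: 0x9D = 10011101 (10xxxxxx ✓), payload 011101.
Byte 3: 0x96 = 10010110 (10xxxxxx ✓), payload 010110.
Byte 4: 0x9F = 10011111 (10xxxxxx ✓), payload 011111.
Concatenate: 000011101010110011111 = 0x1D59F (21 bits → U+1D59F).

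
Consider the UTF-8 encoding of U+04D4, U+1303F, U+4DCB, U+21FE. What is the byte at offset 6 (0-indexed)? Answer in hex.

0xE4

U+04D4 → 2-byte form D3 94 at offsets 0–1.
U+1303F → 4-byte form F0 93 80 BF at offsets 2–5.
U+4DCB → 3-byte form E4 B7 8B at offsets 6–8.
Offset 6 falls in char 3's range; it's byte 1 of E4 B7 8B = 0xE4.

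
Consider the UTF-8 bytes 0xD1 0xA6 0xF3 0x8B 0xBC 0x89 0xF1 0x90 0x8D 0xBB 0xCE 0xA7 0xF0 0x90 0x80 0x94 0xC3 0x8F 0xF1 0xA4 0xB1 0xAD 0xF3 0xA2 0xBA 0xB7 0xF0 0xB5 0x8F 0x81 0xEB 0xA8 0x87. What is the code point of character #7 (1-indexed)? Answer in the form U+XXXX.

U+64C6D

Offset 0: leading byte 0xD1 = 11010001 → 2-byte char #1 = D1 A6.
Offset 2: leading byte 0xF3 = 11110011 → 4-byte char #2 = F3 8B BC 89.
Offset 6: leading byte 0xF1 = 11110001 → 4-byte char #3 = F1 90 8D BB.
Offset 10: leading byte 0xCE = 11001110 → 2-byte char #4 = CE A7.
Offset 12: leading byte 0xF0 = 11110000 → 4-byte char #5 = F0 90 80 94.
Offset 16: leading byte 0xC3 = 11000011 → 2-byte char #6 = C3 8F.
Offset 18: leading byte 0xF1 = 11110001 → 4-byte char #7 = F1 A4 B1 AD.
Leading byte 0xF1 = 11110001 matches 11110xxx → 4-byte sequence.
Byte 1: 0xF1 = 11110001, payload 001 (3 bits).
Byte 2: 0xA4 = 10100100 (10xxxxxx ✓), payload 100100.
Byte 3: 0xB1 = 10110001 (10xxxxxx ✓), payload 110001.
Byte 4: 0xAD = 10101101 (10xxxxxx ✓), payload 101101.
Concatenate: 001100100110001101101 = 0x64C6D (21 bits → U+64C6D).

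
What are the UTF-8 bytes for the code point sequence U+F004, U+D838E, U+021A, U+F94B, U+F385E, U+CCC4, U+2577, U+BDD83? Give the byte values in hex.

EF 80 84 F3 98 8E 8E C8 9A EF A5 8B F3 B3 A1 9E EC B3 84 E2 95 B7 F2 BD B6 83

U+F004: 3-byte form → EF 80 84.
U+D838E: 4-byte form → F3 98 8E 8E.
U+021A: 2-byte form → C8 9A.
U+F94B: 3-byte form → EF A5 8B.
U+F385E: 4-byte form → F3 B3 A1 9E.
U+CCC4: 3-byte form → EC B3 84.
U+2577: 3-byte form → E2 95 B7.
U+BDD83: 4-byte form → F2 BD B6 83.
Concatenated (26 bytes): EF 80 84 F3 98 8E 8E C8 9A EF A5 8B F3 B3 A1 9E EC B3 84 E2 95 B7 F2 BD B6 83.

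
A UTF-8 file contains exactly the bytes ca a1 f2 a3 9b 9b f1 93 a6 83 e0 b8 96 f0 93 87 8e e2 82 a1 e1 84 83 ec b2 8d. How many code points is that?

Byte at offset 0: 0xCA = 11001010 → 2-byte char (#1). Advance 2.
Byte at offset 2: 0xF2 = 11110010 → 4-byte char (#2). Advance 4.
Byte at offset 6: 0xF1 = 11110001 → 4-byte char (#3). Advance 4.
Byte at offset 10: 0xE0 = 11100000 → 3-byte char (#4). Advance 3.
Byte at offset 13: 0xF0 = 11110000 → 4-byte char (#5). Advance 4.
Byte at offset 17: 0xE2 = 11100010 → 3-byte char (#6). Advance 3.
Byte at offset 20: 0xE1 = 11100001 → 3-byte char (#7). Advance 3.
Byte at offset 23: 0xEC = 11101100 → 3-byte char (#8). Advance 3.
Reached end at offset 26 after 8 code points.

8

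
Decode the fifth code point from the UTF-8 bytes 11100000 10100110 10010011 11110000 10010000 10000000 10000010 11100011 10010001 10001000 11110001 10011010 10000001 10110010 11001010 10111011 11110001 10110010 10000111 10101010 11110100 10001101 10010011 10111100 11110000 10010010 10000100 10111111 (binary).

Offset 0: leading byte 0xE0 = 11100000 → 3-byte char #1 = E0 A6 93.
Offset 3: leading byte 0xF0 = 11110000 → 4-byte char #2 = F0 90 80 82.
Offset 7: leading byte 0xE3 = 11100011 → 3-byte char #3 = E3 91 88.
Offset 10: leading byte 0xF1 = 11110001 → 4-byte char #4 = F1 9A 81 B2.
Offset 14: leading byte 0xCA = 11001010 → 2-byte char #5 = CA BB.
Leading byte 0xCA = 11001010 matches 110xxxxx → 2-byte sequence.
Byte 1: 0xCA = 11001010, payload 01010 (5 bits).
Byte 2: 0xBB = 10111011 (10xxxxxx ✓), payload 111011.
Concatenate: 01010111011 = 0x2BB (11 bits → U+02BB).

U+02BB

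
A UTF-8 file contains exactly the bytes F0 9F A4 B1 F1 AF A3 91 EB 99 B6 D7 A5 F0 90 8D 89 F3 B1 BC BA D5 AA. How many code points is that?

7

Byte at offset 0: 0xF0 = 11110000 → 4-byte char (#1). Advance 4.
Byte at offset 4: 0xF1 = 11110001 → 4-byte char (#2). Advance 4.
Byte at offset 8: 0xEB = 11101011 → 3-byte char (#3). Advance 3.
Byte at offset 11: 0xD7 = 11010111 → 2-byte char (#4). Advance 2.
Byte at offset 13: 0xF0 = 11110000 → 4-byte char (#5). Advance 4.
Byte at offset 17: 0xF3 = 11110011 → 4-byte char (#6). Advance 4.
Byte at offset 21: 0xD5 = 11010101 → 2-byte char (#7). Advance 2.
Reached end at offset 23 after 7 code points.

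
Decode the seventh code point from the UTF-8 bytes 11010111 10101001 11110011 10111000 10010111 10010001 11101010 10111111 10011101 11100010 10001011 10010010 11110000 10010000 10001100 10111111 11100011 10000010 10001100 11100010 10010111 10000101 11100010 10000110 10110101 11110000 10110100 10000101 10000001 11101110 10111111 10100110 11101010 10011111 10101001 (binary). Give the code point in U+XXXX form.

Offset 0: leading byte 0xD7 = 11010111 → 2-byte char #1 = D7 A9.
Offset 2: leading byte 0xF3 = 11110011 → 4-byte char #2 = F3 B8 97 91.
Offset 6: leading byte 0xEA = 11101010 → 3-byte char #3 = EA BF 9D.
Offset 9: leading byte 0xE2 = 11100010 → 3-byte char #4 = E2 8B 92.
Offset 12: leading byte 0xF0 = 11110000 → 4-byte char #5 = F0 90 8C BF.
Offset 16: leading byte 0xE3 = 11100011 → 3-byte char #6 = E3 82 8C.
Offset 19: leading byte 0xE2 = 11100010 → 3-byte char #7 = E2 97 85.
Leading byte 0xE2 = 11100010 matches 1110xxxx → 3-byte sequence.
Byte 1: 0xE2 = 11100010, payload 0010 (4 bits).
Byte 2: 0x97 = 10010111 (10xxxxxx ✓), payload 010111.
Byte 3: 0x85 = 10000101 (10xxxxxx ✓), payload 000101.
Concatenate: 0010010111000101 = 0x25C5 (16 bits → U+25C5).

U+25C5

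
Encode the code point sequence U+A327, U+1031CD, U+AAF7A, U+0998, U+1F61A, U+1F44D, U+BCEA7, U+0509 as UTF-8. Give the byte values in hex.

U+A327: 3-byte form → EA 8C A7.
U+1031CD: 4-byte form → F4 83 87 8D.
U+AAF7A: 4-byte form → F2 AA BD BA.
U+0998: 3-byte form → E0 A6 98.
U+1F61A: 4-byte form → F0 9F 98 9A.
U+1F44D: 4-byte form → F0 9F 91 8D.
U+BCEA7: 4-byte form → F2 BC BA A7.
U+0509: 2-byte form → D4 89.
Concatenated (28 bytes): EA 8C A7 F4 83 87 8D F2 AA BD BA E0 A6 98 F0 9F 98 9A F0 9F 91 8D F2 BC BA A7 D4 89.

EA 8C A7 F4 83 87 8D F2 AA BD BA E0 A6 98 F0 9F 98 9A F0 9F 91 8D F2 BC BA A7 D4 89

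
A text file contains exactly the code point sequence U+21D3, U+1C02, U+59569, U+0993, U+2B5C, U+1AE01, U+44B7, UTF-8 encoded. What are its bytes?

E2 87 93 E1 B0 82 F1 99 95 A9 E0 A6 93 E2 AD 9C F0 9A B8 81 E4 92 B7

U+21D3: 3-byte form → E2 87 93.
U+1C02: 3-byte form → E1 B0 82.
U+59569: 4-byte form → F1 99 95 A9.
U+0993: 3-byte form → E0 A6 93.
U+2B5C: 3-byte form → E2 AD 9C.
U+1AE01: 4-byte form → F0 9A B8 81.
U+44B7: 3-byte form → E4 92 B7.
Concatenated (23 bytes): E2 87 93 E1 B0 82 F1 99 95 A9 E0 A6 93 E2 AD 9C F0 9A B8 81 E4 92 B7.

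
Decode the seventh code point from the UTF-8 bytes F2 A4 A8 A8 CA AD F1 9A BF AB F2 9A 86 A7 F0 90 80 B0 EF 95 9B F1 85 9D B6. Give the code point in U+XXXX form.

U+45776

Offset 0: leading byte 0xF2 = 11110010 → 4-byte char #1 = F2 A4 A8 A8.
Offset 4: leading byte 0xCA = 11001010 → 2-byte char #2 = CA AD.
Offset 6: leading byte 0xF1 = 11110001 → 4-byte char #3 = F1 9A BF AB.
Offset 10: leading byte 0xF2 = 11110010 → 4-byte char #4 = F2 9A 86 A7.
Offset 14: leading byte 0xF0 = 11110000 → 4-byte char #5 = F0 90 80 B0.
Offset 18: leading byte 0xEF = 11101111 → 3-byte char #6 = EF 95 9B.
Offset 21: leading byte 0xF1 = 11110001 → 4-byte char #7 = F1 85 9D B6.
Leading byte 0xF1 = 11110001 matches 11110xxx → 4-byte sequence.
Byte 1: 0xF1 = 11110001, payload 001 (3 bits).
Byte 2: 0x85 = 10000101 (10xxxxxx ✓), payload 000101.
Byte 3: 0x9D = 10011101 (10xxxxxx ✓), payload 011101.
Byte 4: 0xB6 = 10110110 (10xxxxxx ✓), payload 110110.
Concatenate: 001000101011101110110 = 0x45776 (21 bits → U+45776).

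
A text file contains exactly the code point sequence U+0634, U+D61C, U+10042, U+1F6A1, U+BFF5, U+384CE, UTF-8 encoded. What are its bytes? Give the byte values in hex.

U+0634: 2-byte form → D8 B4.
U+D61C: 3-byte form → ED 98 9C.
U+10042: 4-byte form → F0 90 81 82.
U+1F6A1: 4-byte form → F0 9F 9A A1.
U+BFF5: 3-byte form → EB BF B5.
U+384CE: 4-byte form → F0 B8 93 8E.
Concatenated (20 bytes): D8 B4 ED 98 9C F0 90 81 82 F0 9F 9A A1 EB BF B5 F0 B8 93 8E.

D8 B4 ED 98 9C F0 90 81 82 F0 9F 9A A1 EB BF B5 F0 B8 93 8E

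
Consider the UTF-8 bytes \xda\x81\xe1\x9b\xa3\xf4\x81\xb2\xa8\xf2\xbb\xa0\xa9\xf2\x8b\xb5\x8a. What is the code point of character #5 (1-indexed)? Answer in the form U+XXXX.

Offset 0: leading byte 0xDA = 11011010 → 2-byte char #1 = DA 81.
Offset 2: leading byte 0xE1 = 11100001 → 3-byte char #2 = E1 9B A3.
Offset 5: leading byte 0xF4 = 11110100 → 4-byte char #3 = F4 81 B2 A8.
Offset 9: leading byte 0xF2 = 11110010 → 4-byte char #4 = F2 BB A0 A9.
Offset 13: leading byte 0xF2 = 11110010 → 4-byte char #5 = F2 8B B5 8A.
Leading byte 0xF2 = 11110010 matches 11110xxx → 4-byte sequence.
Byte 1: 0xF2 = 11110010, payload 010 (3 bits).
Byte 2: 0x8B = 10001011 (10xxxxxx ✓), payload 001011.
Byte 3: 0xB5 = 10110101 (10xxxxxx ✓), payload 110101.
Byte 4: 0x8A = 10001010 (10xxxxxx ✓), payload 001010.
Concatenate: 010001011110101001010 = 0x8BD4A (21 bits → U+8BD4A).

U+8BD4A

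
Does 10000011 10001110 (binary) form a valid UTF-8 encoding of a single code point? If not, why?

Byte 0x83 = 10000011 has the form 10xxxxxx — a continuation byte — but there is no preceding leading byte.

invalid (continuation byte with no leading byte)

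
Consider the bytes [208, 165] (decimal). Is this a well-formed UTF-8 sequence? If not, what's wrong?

valid

Leading byte 0xD0 = 11010000 → 2-byte form.
Continuation bytes 0xA5=10100101 all match 10xxxxxx.
Decoded value 0x425 is ≥ 0x80 (shortest form) and not a surrogate.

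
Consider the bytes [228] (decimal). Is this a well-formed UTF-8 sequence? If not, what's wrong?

Leading byte 0xE4 = 11100100 → 3-byte form, but only 1 byte is present.

invalid (sequence truncated)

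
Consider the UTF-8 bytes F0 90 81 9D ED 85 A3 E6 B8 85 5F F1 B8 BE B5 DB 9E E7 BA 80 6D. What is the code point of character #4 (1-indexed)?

U+005F

Offset 0: leading byte 0xF0 = 11110000 → 4-byte char #1 = F0 90 81 9D.
Offset 4: leading byte 0xED = 11101101 → 3-byte char #2 = ED 85 A3.
Offset 7: leading byte 0xE6 = 11100110 → 3-byte char #3 = E6 B8 85.
Offset 10: leading byte 0x5F = 01011111 → 1-byte char #4 = 5F.
Leading byte 0x5F = 01011111 matches 0xxxxxxx → 1-byte sequence.
Byte 1: 0x5F = 01011111, payload 1011111 (7 bits).
Concatenate: 1011111 = 0x5F (7 bits → U+005F).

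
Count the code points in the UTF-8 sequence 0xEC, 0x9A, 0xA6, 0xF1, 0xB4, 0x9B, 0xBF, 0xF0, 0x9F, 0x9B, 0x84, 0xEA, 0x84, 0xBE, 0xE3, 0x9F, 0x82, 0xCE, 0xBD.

Byte at offset 0: 0xEC = 11101100 → 3-byte char (#1). Advance 3.
Byte at offset 3: 0xF1 = 11110001 → 4-byte char (#2). Advance 4.
Byte at offset 7: 0xF0 = 11110000 → 4-byte char (#3). Advance 4.
Byte at offset 11: 0xEA = 11101010 → 3-byte char (#4). Advance 3.
Byte at offset 14: 0xE3 = 11100011 → 3-byte char (#5). Advance 3.
Byte at offset 17: 0xCE = 11001110 → 2-byte char (#6). Advance 2.
Reached end at offset 19 after 6 code points.

6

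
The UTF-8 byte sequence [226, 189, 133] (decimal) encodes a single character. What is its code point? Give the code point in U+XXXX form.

Leading byte 0xE2 = 11100010 matches 1110xxxx → 3-byte sequence.
Byte 1: 0xE2 = 11100010, payload 0010 (4 bits).
Byte 2: 0xBD = 10111101 (10xxxxxx ✓), payload 111101.
Byte 3: 0x85 = 10000101 (10xxxxxx ✓), payload 000101.
Concatenate: 0010111101000101 = 0x2F45 (16 bits → U+2F45).

U+2F45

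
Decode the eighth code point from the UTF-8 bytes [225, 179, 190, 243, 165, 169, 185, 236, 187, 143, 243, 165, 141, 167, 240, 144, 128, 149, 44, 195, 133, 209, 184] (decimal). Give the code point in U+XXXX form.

Offset 0: leading byte 0xE1 = 11100001 → 3-byte char #1 = E1 B3 BE.
Offset 3: leading byte 0xF3 = 11110011 → 4-byte char #2 = F3 A5 A9 B9.
Offset 7: leading byte 0xEC = 11101100 → 3-byte char #3 = EC BB 8F.
Offset 10: leading byte 0xF3 = 11110011 → 4-byte char #4 = F3 A5 8D A7.
Offset 14: leading byte 0xF0 = 11110000 → 4-byte char #5 = F0 90 80 95.
Offset 18: leading byte 0x2C = 00101100 → 1-byte char #6 = 2C.
Offset 19: leading byte 0xC3 = 11000011 → 2-byte char #7 = C3 85.
Offset 21: leading byte 0xD1 = 11010001 → 2-byte char #8 = D1 B8.
Leading byte 0xD1 = 11010001 matches 110xxxxx → 2-byte sequence.
Byte 1: 0xD1 = 11010001, payload 10001 (5 bits).
Byte 2: 0xB8 = 10111000 (10xxxxxx ✓), payload 111000.
Concatenate: 10001111000 = 0x478 (11 bits → U+0478).

U+0478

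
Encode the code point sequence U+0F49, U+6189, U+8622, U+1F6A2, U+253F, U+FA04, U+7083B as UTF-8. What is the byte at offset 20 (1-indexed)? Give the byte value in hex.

0xF1

1-indexed offset 20 is 0-indexed offset 19.
U+0F49 → 3-byte form E0 BD 89 at offsets 0–2.
U+6189 → 3-byte form E6 86 89 at offsets 3–5.
U+8622 → 3-byte form E8 98 A2 at offsets 6–8.
U+1F6A2 → 4-byte form F0 9F 9A A2 at offsets 9–12.
U+253F → 3-byte form E2 94 BF at offsets 13–15.
U+FA04 → 3-byte form EF A8 84 at offsets 16–18.
U+7083B → 4-byte form F1 B0 A0 BB at offsets 19–22.
Offset 19 falls in char 7's range; it's byte 1 of F1 B0 A0 BB = 0xF1.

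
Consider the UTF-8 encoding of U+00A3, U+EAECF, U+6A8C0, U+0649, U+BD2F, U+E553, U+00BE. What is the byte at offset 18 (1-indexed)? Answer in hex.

0x93

1-indexed offset 18 is 0-indexed offset 17.
U+00A3 → 2-byte form C2 A3 at offsets 0–1.
U+EAECF → 4-byte form F3 AA BB 8F at offsets 2–5.
U+6A8C0 → 4-byte form F1 AA A3 80 at offsets 6–9.
U+0649 → 2-byte form D9 89 at offsets 10–11.
U+BD2F → 3-byte form EB B4 AF at offsets 12–14.
U+E553 → 3-byte form EE 95 93 at offsets 15–17.
Offset 17 falls in char 6's range; it's byte 3 of EE 95 93 = 0x93.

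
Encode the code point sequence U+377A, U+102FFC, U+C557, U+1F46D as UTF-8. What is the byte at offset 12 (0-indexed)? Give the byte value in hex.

U+377A → 3-byte form E3 9D BA at offsets 0–2.
U+102FFC → 4-byte form F4 82 BF BC at offsets 3–6.
U+C557 → 3-byte form EC 95 97 at offsets 7–9.
U+1F46D → 4-byte form F0 9F 91 AD at offsets 10–13.
Offset 12 falls in char 4's range; it's byte 3 of F0 9F 91 AD = 0x91.

0x91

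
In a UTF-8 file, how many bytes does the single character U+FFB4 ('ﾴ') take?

3

U+FFB4 = 0xFFB4. UTF-8 uses 1 byte below 0x80, 2 below 0x800, 3 below 0x10000, 4 up to 0x10FFFF. 0xFFB4 is in U+0800–U+FFFF → 3 bytes.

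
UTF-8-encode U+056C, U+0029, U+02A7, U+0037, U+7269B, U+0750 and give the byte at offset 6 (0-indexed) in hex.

U+056C → 2-byte form D5 AC at offsets 0–1.
U+0029 → 1-byte form 29 at offsets 2–2.
U+02A7 → 2-byte form CA A7 at offsets 3–4.
U+0037 → 1-byte form 37 at offsets 5–5.
U+7269B → 4-byte form F1 B2 9A 9B at offsets 6–9.
Offset 6 falls in char 5's range; it's byte 1 of F1 B2 9A 9B = 0xF1.

0xF1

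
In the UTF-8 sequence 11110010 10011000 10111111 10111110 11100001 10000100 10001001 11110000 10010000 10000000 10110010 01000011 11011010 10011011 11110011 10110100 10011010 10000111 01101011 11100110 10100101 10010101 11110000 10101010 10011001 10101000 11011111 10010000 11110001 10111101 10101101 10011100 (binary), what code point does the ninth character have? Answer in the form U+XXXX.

U+2A668

Offset 0: leading byte 0xF2 = 11110010 → 4-byte char #1 = F2 98 BF BE.
Offset 4: leading byte 0xE1 = 11100001 → 3-byte char #2 = E1 84 89.
Offset 7: leading byte 0xF0 = 11110000 → 4-byte char #3 = F0 90 80 B2.
Offset 11: leading byte 0x43 = 01000011 → 1-byte char #4 = 43.
Offset 12: leading byte 0xDA = 11011010 → 2-byte char #5 = DA 9B.
Offset 14: leading byte 0xF3 = 11110011 → 4-byte char #6 = F3 B4 9A 87.
Offset 18: leading byte 0x6B = 01101011 → 1-byte char #7 = 6B.
Offset 19: leading byte 0xE6 = 11100110 → 3-byte char #8 = E6 A5 95.
Offset 22: leading byte 0xF0 = 11110000 → 4-byte char #9 = F0 AA 99 A8.
Leading byte 0xF0 = 11110000 matches 11110xxx → 4-byte sequence.
Byte 1: 0xF0 = 11110000, payload 000 (3 bits).
Byte 2: 0xAA = 10101010 (10xxxxxx ✓), payload 101010.
Byte 3: 0x99 = 10011001 (10xxxxxx ✓), payload 011001.
Byte 4: 0xA8 = 10101000 (10xxxxxx ✓), payload 101000.
Concatenate: 000101010011001101000 = 0x2A668 (21 bits → U+2A668).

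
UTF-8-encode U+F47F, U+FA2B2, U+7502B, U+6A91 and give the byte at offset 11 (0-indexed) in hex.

0xE6

U+F47F → 3-byte form EF 91 BF at offsets 0–2.
U+FA2B2 → 4-byte form F3 BA 8A B2 at offsets 3–6.
U+7502B → 4-byte form F1 B5 80 AB at offsets 7–10.
U+6A91 → 3-byte form E6 AA 91 at offsets 11–13.
Offset 11 falls in char 4's range; it's byte 1 of E6 AA 91 = 0xE6.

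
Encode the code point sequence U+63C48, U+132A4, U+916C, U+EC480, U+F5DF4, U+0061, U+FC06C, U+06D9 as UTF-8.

F1 A3 B1 88 F0 93 8A A4 E9 85 AC F3 AC 92 80 F3 B5 B7 B4 61 F3 BC 81 AC DB 99

U+63C48: 4-byte form → F1 A3 B1 88.
U+132A4: 4-byte form → F0 93 8A A4.
U+916C: 3-byte form → E9 85 AC.
U+EC480: 4-byte form → F3 AC 92 80.
U+F5DF4: 4-byte form → F3 B5 B7 B4.
U+0061: 1-byte form → 61.
U+FC06C: 4-byte form → F3 BC 81 AC.
U+06D9: 2-byte form → DB 99.
Concatenated (26 bytes): F1 A3 B1 88 F0 93 8A A4 E9 85 AC F3 AC 92 80 F3 B5 B7 B4 61 F3 BC 81 AC DB 99.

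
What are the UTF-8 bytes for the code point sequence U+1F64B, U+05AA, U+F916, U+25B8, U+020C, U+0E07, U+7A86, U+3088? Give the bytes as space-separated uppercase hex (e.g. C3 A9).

F0 9F 99 8B D6 AA EF A4 96 E2 96 B8 C8 8C E0 B8 87 E7 AA 86 E3 82 88

U+1F64B: 4-byte form → F0 9F 99 8B.
U+05AA: 2-byte form → D6 AA.
U+F916: 3-byte form → EF A4 96.
U+25B8: 3-byte form → E2 96 B8.
U+020C: 2-byte form → C8 8C.
U+0E07: 3-byte form → E0 B8 87.
U+7A86: 3-byte form → E7 AA 86.
U+3088: 3-byte form → E3 82 88.
Concatenated (23 bytes): F0 9F 99 8B D6 AA EF A4 96 E2 96 B8 C8 8C E0 B8 87 E7 AA 86 E3 82 88.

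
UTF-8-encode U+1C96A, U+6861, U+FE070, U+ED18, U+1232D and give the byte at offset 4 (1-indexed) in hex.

0xAA

1-indexed offset 4 is 0-indexed offset 3.
U+1C96A → 4-byte form F0 9C A5 AA at offsets 0–3.
Offset 3 falls in char 1's range; it's byte 4 of F0 9C A5 AA = 0xAA.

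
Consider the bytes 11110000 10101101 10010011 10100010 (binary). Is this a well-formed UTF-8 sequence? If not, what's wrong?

Leading byte 0xF0 = 11110000 → 4-byte form.
Continuation bytes 0xAD=10101101, 0x93=10010011, 0xA2=10100010 all match 10xxxxxx.
Decoded value 0x2D4E2 is ≥ 0x10000 (shortest form) and not a surrogate.

valid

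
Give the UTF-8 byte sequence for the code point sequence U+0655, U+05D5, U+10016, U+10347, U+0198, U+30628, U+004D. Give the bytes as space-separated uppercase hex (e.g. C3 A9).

D9 95 D7 95 F0 90 80 96 F0 90 8D 87 C6 98 F0 B0 98 A8 4D

U+0655: 2-byte form → D9 95.
U+05D5: 2-byte form → D7 95.
U+10016: 4-byte form → F0 90 80 96.
U+10347: 4-byte form → F0 90 8D 87.
U+0198: 2-byte form → C6 98.
U+30628: 4-byte form → F0 B0 98 A8.
U+004D: 1-byte form → 4D.
Concatenated (19 bytes): D9 95 D7 95 F0 90 80 96 F0 90 8D 87 C6 98 F0 B0 98 A8 4D.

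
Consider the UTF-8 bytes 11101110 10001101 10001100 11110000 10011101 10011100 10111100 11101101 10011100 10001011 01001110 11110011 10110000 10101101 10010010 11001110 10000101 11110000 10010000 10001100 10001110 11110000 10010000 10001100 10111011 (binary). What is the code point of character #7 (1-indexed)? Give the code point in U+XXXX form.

Offset 0: leading byte 0xEE = 11101110 → 3-byte char #1 = EE 8D 8C.
Offset 3: leading byte 0xF0 = 11110000 → 4-byte char #2 = F0 9D 9C BC.
Offset 7: leading byte 0xED = 11101101 → 3-byte char #3 = ED 9C 8B.
Offset 10: leading byte 0x4E = 01001110 → 1-byte char #4 = 4E.
Offset 11: leading byte 0xF3 = 11110011 → 4-byte char #5 = F3 B0 AD 92.
Offset 15: leading byte 0xCE = 11001110 → 2-byte char #6 = CE 85.
Offset 17: leading byte 0xF0 = 11110000 → 4-byte char #7 = F0 90 8C 8E.
Leading byte 0xF0 = 11110000 matches 11110xxx → 4-byte sequence.
Byte 1: 0xF0 = 11110000, payload 000 (3 bits).
Byte 2: 0x90 = 10010000 (10xxxxxx ✓), payload 010000.
Byte 3: 0x8C = 10001100 (10xxxxxx ✓), payload 001100.
Byte 4: 0x8E = 10001110 (10xxxxxx ✓), payload 001110.
Concatenate: 000010000001100001110 = 0x1030E (21 bits → U+1030E).

U+1030E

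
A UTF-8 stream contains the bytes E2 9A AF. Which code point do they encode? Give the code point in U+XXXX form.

U+26AF

Leading byte 0xE2 = 11100010 matches 1110xxxx → 3-byte sequence.
Byte 1: 0xE2 = 11100010, payload 0010 (4 bits).
Byte 2: 0x9A = 10011010 (10xxxxxx ✓), payload 011010.
Byte 3: 0xAF = 10101111 (10xxxxxx ✓), payload 101111.
Concatenate: 0010011010101111 = 0x26AF (16 bits → U+26AF).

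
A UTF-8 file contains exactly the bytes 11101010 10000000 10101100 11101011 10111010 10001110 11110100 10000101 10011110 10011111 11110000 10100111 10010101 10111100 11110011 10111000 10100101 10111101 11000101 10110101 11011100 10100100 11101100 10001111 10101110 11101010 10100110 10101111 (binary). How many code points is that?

Byte at offset 0: 0xEA = 11101010 → 3-byte char (#1). Advance 3.
Byte at offset 3: 0xEB = 11101011 → 3-byte char (#2). Advance 3.
Byte at offset 6: 0xF4 = 11110100 → 4-byte char (#3). Advance 4.
Byte at offset 10: 0xF0 = 11110000 → 4-byte char (#4). Advance 4.
Byte at offset 14: 0xF3 = 11110011 → 4-byte char (#5). Advance 4.
Byte at offset 18: 0xC5 = 11000101 → 2-byte char (#6). Advance 2.
Byte at offset 20: 0xDC = 11011100 → 2-byte char (#7). Advance 2.
Byte at offset 22: 0xEC = 11101100 → 3-byte char (#8). Advance 3.
Byte at offset 25: 0xEA = 11101010 → 3-byte char (#9). Advance 3.
Reached end at offset 28 after 9 code points.

9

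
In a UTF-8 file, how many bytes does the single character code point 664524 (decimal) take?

U+A23CC = 0xA23CC. UTF-8 uses 1 byte below 0x80, 2 below 0x800, 3 below 0x10000, 4 up to 0x10FFFF. 0xA23CC is in U+10000–U+10FFFF → 4 bytes.

4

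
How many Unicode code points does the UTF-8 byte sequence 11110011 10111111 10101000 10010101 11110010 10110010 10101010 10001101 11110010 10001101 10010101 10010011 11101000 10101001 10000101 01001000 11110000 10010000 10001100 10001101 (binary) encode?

Byte at offset 0: 0xF3 = 11110011 → 4-byte char (#1). Advance 4.
Byte at offset 4: 0xF2 = 11110010 → 4-byte char (#2). Advance 4.
Byte at offset 8: 0xF2 = 11110010 → 4-byte char (#3). Advance 4.
Byte at offset 12: 0xE8 = 11101000 → 3-byte char (#4). Advance 3.
Byte at offset 15: 0x48 = 01001000 → 1-byte char (#5). Advance 1.
Byte at offset 16: 0xF0 = 11110000 → 4-byte char (#6). Advance 4.
Reached end at offset 20 after 6 code points.

6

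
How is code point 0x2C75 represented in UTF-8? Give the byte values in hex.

U+2C75 = 0x2C75 = 11381 decimal. In range U+0800–U+FFFF → 3-byte form: 1110xxxx 10xxxxxx 10xxxxxx.
Binary (16 bits): 0010110001110101.
Split 4+6+6: 0010 | 110001 | 110101.
Byte 1: 11100010 = 0xE2.
Byte 2: 10110001 = 0xB1.
Byte 3: 10110101 = 0xB5.

E2 B1 B5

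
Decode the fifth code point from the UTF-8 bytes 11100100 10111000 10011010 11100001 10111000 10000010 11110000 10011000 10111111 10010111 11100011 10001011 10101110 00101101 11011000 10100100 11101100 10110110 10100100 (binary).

Offset 0: leading byte 0xE4 = 11100100 → 3-byte char #1 = E4 B8 9A.
Offset 3: leading byte 0xE1 = 11100001 → 3-byte char #2 = E1 B8 82.
Offset 6: leading byte 0xF0 = 11110000 → 4-byte char #3 = F0 98 BF 97.
Offset 10: leading byte 0xE3 = 11100011 → 3-byte char #4 = E3 8B AE.
Offset 13: leading byte 0x2D = 00101101 → 1-byte char #5 = 2D.
Leading byte 0x2D = 00101101 matches 0xxxxxxx → 1-byte sequence.
Byte 1: 0x2D = 00101101, payload 0101101 (7 bits).
Concatenate: 0101101 = 0x2D (7 bits → U+002D).

U+002D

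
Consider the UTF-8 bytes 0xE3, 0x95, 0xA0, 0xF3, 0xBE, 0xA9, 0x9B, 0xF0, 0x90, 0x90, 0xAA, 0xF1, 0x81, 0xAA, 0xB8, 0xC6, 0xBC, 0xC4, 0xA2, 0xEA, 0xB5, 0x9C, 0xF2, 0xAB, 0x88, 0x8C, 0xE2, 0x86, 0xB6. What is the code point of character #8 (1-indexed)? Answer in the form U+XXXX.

Offset 0: leading byte 0xE3 = 11100011 → 3-byte char #1 = E3 95 A0.
Offset 3: leading byte 0xF3 = 11110011 → 4-byte char #2 = F3 BE A9 9B.
Offset 7: leading byte 0xF0 = 11110000 → 4-byte char #3 = F0 90 90 AA.
Offset 11: leading byte 0xF1 = 11110001 → 4-byte char #4 = F1 81 AA B8.
Offset 15: leading byte 0xC6 = 11000110 → 2-byte char #5 = C6 BC.
Offset 17: leading byte 0xC4 = 11000100 → 2-byte char #6 = C4 A2.
Offset 19: leading byte 0xEA = 11101010 → 3-byte char #7 = EA B5 9C.
Offset 22: leading byte 0xF2 = 11110010 → 4-byte char #8 = F2 AB 88 8C.
Leading byte 0xF2 = 11110010 matches 11110xxx → 4-byte sequence.
Byte 1: 0xF2 = 11110010, payload 010 (3 bits).
Byte 2: 0xAB = 10101011 (10xxxxxx ✓), payload 101011.
Byte 3: 0x88 = 10001000 (10xxxxxx ✓), payload 001000.
Byte 4: 0x8C = 10001100 (10xxxxxx ✓), payload 001100.
Concatenate: 010101011001000001100 = 0xAB20C (21 bits → U+AB20C).

U+AB20C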